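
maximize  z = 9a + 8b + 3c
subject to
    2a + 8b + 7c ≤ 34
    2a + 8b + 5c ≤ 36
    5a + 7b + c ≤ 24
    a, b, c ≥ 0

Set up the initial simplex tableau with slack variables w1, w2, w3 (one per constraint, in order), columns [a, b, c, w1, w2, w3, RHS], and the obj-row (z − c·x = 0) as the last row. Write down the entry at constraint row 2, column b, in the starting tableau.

8

Constraint 2 has coefficient 8 on b.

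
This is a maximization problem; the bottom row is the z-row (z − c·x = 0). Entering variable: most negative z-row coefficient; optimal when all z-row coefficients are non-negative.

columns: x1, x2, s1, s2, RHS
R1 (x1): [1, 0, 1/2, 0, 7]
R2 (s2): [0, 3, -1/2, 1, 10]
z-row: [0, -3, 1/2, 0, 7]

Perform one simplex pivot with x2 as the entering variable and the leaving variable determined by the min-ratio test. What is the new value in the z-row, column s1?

0

Ratio test on column x2 — row 1: entry 0 ≤ 0; row 2: 10/3 = 10/3. Minimum is 10/3 at row 2 (s2 leaves); pivot element 3.
Divide row 2 by 3; eliminate column x2 from the other rows.
z-row update in column s1: 1/2 − (-3)·(-1/6) = 0.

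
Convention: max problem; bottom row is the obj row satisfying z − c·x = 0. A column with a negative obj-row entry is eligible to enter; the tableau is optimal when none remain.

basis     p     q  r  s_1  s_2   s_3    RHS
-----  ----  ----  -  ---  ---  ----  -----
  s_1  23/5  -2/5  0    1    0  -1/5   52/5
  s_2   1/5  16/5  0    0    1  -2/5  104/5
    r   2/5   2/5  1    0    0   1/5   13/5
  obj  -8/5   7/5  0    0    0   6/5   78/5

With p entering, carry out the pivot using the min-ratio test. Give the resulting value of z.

Ratio test on column p — row 1: (52/5)/(23/5) = 52/23; row 2: (104/5)/(1/5) = 104; row 3: (13/5)/(2/5) = 13/2. Minimum is 52/23 at row 1 (s_1 leaves); pivot element 23/5.
Pivot on row 1; the obj-row RHS becomes 78/5 − (-8/5)·(52/23) = 442/23.

442/23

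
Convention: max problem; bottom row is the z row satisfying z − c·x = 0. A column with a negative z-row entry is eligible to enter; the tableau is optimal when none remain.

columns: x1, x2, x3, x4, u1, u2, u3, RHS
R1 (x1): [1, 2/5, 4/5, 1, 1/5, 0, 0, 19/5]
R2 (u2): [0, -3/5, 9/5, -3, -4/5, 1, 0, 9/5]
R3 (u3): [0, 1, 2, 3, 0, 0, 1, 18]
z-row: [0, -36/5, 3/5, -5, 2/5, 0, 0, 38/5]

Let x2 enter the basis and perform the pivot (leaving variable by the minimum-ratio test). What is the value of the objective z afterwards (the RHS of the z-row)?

76

Ratio test on column x2 — row 1: (19/5)/(2/5) = 19/2; row 2: entry -3/5 ≤ 0; row 3: 18/1 = 18. Minimum is 19/2 at row 1 (x1 leaves); pivot element 2/5.
Pivot on row 1; the z-row RHS becomes 38/5 − (-36/5)·(19/2) = 76.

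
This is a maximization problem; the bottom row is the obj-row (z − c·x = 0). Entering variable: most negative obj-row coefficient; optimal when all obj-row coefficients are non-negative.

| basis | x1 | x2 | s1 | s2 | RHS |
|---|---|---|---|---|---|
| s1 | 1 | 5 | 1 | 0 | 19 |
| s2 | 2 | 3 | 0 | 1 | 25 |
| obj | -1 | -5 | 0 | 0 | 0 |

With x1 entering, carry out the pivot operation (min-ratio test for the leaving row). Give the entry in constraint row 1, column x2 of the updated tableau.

7/2

Ratio test on column x1 — row 1: 19/1 = 19; row 2: 25/2 = 25/2. Minimum is 25/2 at row 2 (s2 leaves); pivot element 2.
Divide row 2 by 2; eliminate column x1 from the other rows.
Row 1 update in column x2: 5 − 1·(3/2) = 7/2.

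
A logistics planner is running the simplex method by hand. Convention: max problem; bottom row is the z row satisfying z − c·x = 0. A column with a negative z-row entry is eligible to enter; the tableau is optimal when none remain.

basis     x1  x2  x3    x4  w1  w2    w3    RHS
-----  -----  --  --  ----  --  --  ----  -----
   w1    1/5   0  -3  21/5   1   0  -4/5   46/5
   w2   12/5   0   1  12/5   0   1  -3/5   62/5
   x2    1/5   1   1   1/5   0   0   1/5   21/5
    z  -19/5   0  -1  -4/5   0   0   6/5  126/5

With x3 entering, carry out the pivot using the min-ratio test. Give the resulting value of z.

147/5

Ratio test on column x3 — row 1: entry -3 ≤ 0; row 2: (62/5)/1 = 62/5; row 3: (21/5)/1 = 21/5. Minimum is 21/5 at row 3 (x2 leaves); pivot element 1.
Pivot on row 3; the z-row RHS becomes 126/5 − (-1)·(21/5) = 147/5.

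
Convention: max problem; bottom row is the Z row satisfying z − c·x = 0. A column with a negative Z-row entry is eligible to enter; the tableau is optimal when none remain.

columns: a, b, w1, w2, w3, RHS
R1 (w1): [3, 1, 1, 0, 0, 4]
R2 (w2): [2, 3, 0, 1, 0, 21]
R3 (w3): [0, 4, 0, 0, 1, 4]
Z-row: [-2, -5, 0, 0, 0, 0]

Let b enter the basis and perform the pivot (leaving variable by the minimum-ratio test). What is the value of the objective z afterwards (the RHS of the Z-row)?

5

Ratio test on column b — row 1: 4/1 = 4; row 2: 21/3 = 7; row 3: 4/4 = 1. Minimum is 1 at row 3 (w3 leaves); pivot element 4.
Pivot on row 3; the Z-row RHS becomes 0 − (-5)·1 = 5.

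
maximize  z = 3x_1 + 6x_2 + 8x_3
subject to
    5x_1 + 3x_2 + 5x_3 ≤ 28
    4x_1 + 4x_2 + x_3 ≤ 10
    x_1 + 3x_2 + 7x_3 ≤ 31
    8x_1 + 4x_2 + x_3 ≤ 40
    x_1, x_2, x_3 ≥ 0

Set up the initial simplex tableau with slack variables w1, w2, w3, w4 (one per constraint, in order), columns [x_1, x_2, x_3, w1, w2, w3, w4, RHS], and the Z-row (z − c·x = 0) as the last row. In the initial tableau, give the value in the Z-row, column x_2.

The Z-row carries the negated objective coefficients: the x_2 entry is -6.

-6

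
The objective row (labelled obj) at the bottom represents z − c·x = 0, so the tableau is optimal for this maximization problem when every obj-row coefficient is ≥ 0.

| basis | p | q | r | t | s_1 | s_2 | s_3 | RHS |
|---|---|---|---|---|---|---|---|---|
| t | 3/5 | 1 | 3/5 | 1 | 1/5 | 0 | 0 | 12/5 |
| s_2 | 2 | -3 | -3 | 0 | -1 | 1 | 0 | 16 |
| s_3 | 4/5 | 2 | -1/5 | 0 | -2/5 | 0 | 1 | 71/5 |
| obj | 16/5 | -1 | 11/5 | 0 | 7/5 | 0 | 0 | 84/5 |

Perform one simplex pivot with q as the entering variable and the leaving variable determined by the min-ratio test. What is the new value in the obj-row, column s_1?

Ratio test on column q — row 1: (12/5)/1 = 12/5; row 2: entry -3 ≤ 0; row 3: (71/5)/2 = 71/10. Minimum is 12/5 at row 1 (t leaves); pivot element 1.
Divide row 1 by 1; eliminate column q from the other rows.
obj-row update in column s_1: 7/5 − (-1)·(1/5) = 8/5.

8/5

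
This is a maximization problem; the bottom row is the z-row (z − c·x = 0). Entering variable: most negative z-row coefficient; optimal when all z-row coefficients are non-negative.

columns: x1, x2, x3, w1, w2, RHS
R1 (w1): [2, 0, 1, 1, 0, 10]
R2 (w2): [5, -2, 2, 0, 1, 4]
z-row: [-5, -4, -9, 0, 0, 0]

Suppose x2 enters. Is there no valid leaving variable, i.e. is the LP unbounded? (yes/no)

Every constraint-row entry in column x2 is ≤ 0, so increasing x2 is unbounded.

yes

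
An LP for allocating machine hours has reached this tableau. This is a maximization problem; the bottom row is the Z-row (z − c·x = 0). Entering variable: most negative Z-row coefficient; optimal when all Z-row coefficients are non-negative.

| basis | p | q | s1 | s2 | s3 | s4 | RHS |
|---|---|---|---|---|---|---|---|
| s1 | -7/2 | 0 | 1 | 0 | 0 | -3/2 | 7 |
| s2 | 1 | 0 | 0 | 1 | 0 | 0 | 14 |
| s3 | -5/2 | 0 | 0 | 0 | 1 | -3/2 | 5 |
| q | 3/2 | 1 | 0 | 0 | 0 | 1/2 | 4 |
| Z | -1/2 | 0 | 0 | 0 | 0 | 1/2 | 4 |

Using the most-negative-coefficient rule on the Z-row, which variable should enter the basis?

Negative Z-row entries: p: -1/2.
The most negative is -1/2 in column p, so p enters.

p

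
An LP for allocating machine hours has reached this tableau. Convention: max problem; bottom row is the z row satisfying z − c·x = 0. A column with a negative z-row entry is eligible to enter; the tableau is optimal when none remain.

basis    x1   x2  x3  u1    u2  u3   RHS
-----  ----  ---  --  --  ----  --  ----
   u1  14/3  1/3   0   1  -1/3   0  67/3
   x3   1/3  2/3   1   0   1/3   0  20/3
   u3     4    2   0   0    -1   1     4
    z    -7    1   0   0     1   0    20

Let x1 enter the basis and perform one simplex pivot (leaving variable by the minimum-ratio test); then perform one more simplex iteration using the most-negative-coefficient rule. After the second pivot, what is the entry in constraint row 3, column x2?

Ratio test on column x1 — row 1: (67/3)/(14/3) = 67/14; row 2: (20/3)/(1/3) = 20; row 3: 4/4 = 1. Minimum is 1 at row 3 (u3 leaves); pivot element 4.
Divide row 3 by 4; eliminate column x1 from the other rows.
Second iteration: most negative z-row entry is -3/4 in column u2, so u2 enters.
Ratio test on column u2 — row 1: (53/3)/(5/6) = 106/5; row 2: (19/3)/(5/12) = 76/5; row 3: entry -1/4 ≤ 0. Minimum is 76/5 at row 2 (x3 leaves); pivot element 5/12.
Divide row 2 by 5/12; eliminate column u2 from the other rows.
After both pivots, the entry at constraint row 3, column x2 is 4/5.

4/5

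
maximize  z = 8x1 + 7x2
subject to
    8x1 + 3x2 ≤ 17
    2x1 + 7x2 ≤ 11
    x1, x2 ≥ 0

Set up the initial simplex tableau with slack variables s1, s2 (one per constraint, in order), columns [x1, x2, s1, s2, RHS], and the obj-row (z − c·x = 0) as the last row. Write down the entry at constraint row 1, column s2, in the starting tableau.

Slack s2 belongs to constraint 2; its column is the unit vector e_2, so the entry in row 1 is 0.

0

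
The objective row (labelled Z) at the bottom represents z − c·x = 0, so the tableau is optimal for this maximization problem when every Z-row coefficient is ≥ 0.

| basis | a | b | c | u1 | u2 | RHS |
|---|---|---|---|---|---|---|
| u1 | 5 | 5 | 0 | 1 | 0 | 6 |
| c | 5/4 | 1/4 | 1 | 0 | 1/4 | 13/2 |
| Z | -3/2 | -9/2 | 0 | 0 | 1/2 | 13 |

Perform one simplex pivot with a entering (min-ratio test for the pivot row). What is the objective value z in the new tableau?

74/5

Ratio test on column a — row 1: 6/5 = 6/5; row 2: (13/2)/(5/4) = 26/5. Minimum is 6/5 at row 1 (u1 leaves); pivot element 5.
Pivot on row 1; the Z-row RHS becomes 13 − (-3/2)·(6/5) = 74/5.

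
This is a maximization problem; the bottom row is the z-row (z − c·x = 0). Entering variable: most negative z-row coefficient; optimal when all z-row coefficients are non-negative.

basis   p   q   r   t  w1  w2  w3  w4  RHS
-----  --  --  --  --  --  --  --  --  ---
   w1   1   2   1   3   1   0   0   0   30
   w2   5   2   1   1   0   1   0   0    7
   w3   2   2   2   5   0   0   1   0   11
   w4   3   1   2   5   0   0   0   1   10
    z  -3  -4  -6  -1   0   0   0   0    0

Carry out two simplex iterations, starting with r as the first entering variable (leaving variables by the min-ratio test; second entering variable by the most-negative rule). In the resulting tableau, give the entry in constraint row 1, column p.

1

Ratio test on column r — row 1: 30/1 = 30; row 2: 7/1 = 7; row 3: 11/2 = 11/2; row 4: 10/2 = 5. Minimum is 5 at row 4 (w4 leaves); pivot element 2.
Divide row 4 by 2; eliminate column r from the other rows.
Second iteration: most negative z-row entry is -1 in column q, so q enters.
Ratio test on column q — row 1: 25/(3/2) = 50/3; row 2: 2/(3/2) = 4/3; row 3: 1/1 = 1; row 4: 5/(1/2) = 10. Minimum is 1 at row 3 (w3 leaves); pivot element 1.
Divide row 3 by 1; eliminate column q from the other rows.
After both pivots, the entry at constraint row 1, column p is 1.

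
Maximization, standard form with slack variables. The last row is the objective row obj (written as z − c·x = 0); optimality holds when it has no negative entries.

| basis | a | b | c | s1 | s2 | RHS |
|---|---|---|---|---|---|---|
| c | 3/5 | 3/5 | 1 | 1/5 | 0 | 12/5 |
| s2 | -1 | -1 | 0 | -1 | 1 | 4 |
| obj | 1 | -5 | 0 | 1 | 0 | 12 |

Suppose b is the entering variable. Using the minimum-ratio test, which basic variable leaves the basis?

Column b entries and ratios — c: (12/5)/(3/5) = 4; s2: -1 ≤ 0, skip.
Smallest ratio is 4 in the row of c, so c leaves.

c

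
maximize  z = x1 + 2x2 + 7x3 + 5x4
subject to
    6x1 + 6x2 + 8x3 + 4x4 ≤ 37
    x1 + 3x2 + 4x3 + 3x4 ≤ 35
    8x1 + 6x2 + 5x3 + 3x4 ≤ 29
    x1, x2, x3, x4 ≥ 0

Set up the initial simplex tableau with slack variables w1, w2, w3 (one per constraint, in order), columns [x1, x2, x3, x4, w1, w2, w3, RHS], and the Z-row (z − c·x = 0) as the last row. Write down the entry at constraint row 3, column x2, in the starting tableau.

Constraint 3 has coefficient 6 on x2.

6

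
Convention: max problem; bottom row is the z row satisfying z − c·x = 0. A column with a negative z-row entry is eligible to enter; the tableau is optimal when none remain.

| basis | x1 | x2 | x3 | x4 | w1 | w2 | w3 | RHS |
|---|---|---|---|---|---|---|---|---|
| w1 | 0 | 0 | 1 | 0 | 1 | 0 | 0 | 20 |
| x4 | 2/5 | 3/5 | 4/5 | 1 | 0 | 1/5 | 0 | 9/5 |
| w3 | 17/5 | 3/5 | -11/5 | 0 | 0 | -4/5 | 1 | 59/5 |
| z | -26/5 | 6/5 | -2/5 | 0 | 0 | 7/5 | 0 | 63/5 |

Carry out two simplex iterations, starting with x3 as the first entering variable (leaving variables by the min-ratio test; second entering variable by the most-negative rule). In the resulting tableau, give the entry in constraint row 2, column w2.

Ratio test on column x3 — row 1: 20/1 = 20; row 2: (9/5)/(4/5) = 9/4; row 3: entry -11/5 ≤ 0. Minimum is 9/4 at row 2 (x4 leaves); pivot element 4/5.
Divide row 2 by 4/5; eliminate column x3 from the other rows.
Second iteration: most negative z-row entry is -5 in column x1, so x1 enters.
Ratio test on column x1 — row 1: entry -1/2 ≤ 0; row 2: (9/4)/(1/2) = 9/2; row 3: (67/4)/(9/2) = 67/18. Minimum is 67/18 at row 3 (w3 leaves); pivot element 9/2.
Divide row 3 by 9/2; eliminate column x1 from the other rows.
After both pivots, the entry at constraint row 2, column w2 is 5/18.

5/18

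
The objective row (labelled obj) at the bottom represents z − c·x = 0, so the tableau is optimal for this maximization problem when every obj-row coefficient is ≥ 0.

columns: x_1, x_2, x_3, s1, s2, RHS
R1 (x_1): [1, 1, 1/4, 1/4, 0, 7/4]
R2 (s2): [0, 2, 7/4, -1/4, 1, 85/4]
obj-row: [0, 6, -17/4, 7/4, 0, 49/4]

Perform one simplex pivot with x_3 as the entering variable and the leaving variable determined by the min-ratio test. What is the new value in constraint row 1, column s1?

Ratio test on column x_3 — row 1: (7/4)/(1/4) = 7; row 2: (85/4)/(7/4) = 85/7. Minimum is 7 at row 1 (x_1 leaves); pivot element 1/4.
Divide row 1 by 1/4; eliminate column x_3 from the other rows.
In the new row 1, the s1 entry is the old entry divided by the pivot: (1/4)/(1/4) = 1.

1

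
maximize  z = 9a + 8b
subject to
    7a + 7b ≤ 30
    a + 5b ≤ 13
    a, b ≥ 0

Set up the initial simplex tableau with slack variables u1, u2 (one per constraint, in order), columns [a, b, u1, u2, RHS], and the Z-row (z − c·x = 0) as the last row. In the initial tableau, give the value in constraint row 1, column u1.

Slack u1 belongs to constraint 1; its column is the unit vector e_1, so the entry in row 1 is 1.

1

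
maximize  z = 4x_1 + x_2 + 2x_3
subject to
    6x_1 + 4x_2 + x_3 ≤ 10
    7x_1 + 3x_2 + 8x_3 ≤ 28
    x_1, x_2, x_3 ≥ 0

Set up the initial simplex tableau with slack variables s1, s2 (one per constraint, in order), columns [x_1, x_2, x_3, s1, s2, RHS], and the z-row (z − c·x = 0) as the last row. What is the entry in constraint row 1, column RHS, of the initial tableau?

The RHS of constraint 1 is b_1 = 10.

10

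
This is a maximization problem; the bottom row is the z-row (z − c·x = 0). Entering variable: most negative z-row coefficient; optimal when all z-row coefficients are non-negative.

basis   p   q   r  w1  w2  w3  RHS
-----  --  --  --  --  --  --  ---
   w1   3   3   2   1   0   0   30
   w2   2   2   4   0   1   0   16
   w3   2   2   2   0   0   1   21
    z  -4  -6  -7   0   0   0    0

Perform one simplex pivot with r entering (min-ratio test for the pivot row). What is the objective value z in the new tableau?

Ratio test on column r — row 1: 30/2 = 15; row 2: 16/4 = 4; row 3: 21/2 = 21/2. Minimum is 4 at row 2 (w2 leaves); pivot element 4.
Pivot on row 2; the z-row RHS becomes 0 − (-7)·4 = 28.

28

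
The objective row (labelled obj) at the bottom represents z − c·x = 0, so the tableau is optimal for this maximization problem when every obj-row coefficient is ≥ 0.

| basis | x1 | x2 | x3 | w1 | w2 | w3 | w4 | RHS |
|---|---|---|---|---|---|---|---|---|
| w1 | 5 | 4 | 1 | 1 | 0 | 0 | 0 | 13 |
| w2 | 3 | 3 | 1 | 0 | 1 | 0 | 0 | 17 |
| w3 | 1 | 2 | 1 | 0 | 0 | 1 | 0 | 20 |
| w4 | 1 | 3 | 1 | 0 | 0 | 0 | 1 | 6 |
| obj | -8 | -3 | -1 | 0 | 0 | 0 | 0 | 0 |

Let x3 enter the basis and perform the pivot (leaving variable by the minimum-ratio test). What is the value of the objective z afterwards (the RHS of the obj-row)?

Ratio test on column x3 — row 1: 13/1 = 13; row 2: 17/1 = 17; row 3: 20/1 = 20; row 4: 6/1 = 6. Minimum is 6 at row 4 (w4 leaves); pivot element 1.
Pivot on row 4; the obj-row RHS becomes 0 − (-1)·6 = 6.

6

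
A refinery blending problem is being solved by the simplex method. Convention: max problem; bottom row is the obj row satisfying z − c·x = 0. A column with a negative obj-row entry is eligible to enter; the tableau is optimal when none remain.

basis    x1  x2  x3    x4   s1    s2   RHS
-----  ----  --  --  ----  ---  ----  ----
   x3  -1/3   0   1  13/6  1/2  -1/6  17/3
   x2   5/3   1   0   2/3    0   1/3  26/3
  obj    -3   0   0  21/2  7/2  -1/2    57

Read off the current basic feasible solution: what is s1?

s1 is not in the basis, so in the current basic feasible solution s1 = 0.

0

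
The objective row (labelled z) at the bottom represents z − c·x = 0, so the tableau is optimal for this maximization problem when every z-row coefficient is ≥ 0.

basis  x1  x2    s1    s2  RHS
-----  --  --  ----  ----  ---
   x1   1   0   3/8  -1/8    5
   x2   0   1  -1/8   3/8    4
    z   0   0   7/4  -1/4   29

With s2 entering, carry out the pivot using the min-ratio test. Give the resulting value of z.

95/3

Ratio test on column s2 — row 1: entry -1/8 ≤ 0; row 2: 4/(3/8) = 32/3. Minimum is 32/3 at row 2 (x2 leaves); pivot element 3/8.
Pivot on row 2; the z-row RHS becomes 29 − (-1/4)·(32/3) = 95/3.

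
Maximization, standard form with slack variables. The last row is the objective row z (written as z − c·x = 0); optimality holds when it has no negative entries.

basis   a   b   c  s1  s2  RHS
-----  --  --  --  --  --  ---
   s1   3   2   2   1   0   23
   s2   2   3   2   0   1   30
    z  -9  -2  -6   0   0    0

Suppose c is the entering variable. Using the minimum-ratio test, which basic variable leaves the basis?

s1

Column c entries and ratios — s1: 23/2 = 23/2; s2: 30/2 = 15.
Smallest ratio is 23/2 in the row of s1, so s1 leaves.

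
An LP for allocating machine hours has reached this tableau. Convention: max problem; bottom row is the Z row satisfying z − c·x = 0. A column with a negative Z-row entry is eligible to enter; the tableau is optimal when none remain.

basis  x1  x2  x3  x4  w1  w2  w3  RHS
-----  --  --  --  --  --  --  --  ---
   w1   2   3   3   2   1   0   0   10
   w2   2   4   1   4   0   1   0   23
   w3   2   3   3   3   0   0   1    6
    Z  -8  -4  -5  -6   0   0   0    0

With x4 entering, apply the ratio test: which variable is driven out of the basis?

Column x4 entries and ratios — w1: 10/2 = 5; w2: 23/4 = 23/4; w3: 6/3 = 2.
Smallest ratio is 2 in the row of w3, so w3 leaves.

w3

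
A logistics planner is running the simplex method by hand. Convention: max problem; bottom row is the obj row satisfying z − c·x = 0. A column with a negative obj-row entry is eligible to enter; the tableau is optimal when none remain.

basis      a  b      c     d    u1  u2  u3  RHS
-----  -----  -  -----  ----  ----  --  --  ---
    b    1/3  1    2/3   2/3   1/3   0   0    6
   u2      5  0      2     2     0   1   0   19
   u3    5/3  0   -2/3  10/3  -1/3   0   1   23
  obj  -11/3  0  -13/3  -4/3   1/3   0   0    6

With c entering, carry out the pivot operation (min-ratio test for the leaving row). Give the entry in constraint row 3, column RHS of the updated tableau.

Ratio test on column c — row 1: 6/(2/3) = 9; row 2: 19/2 = 19/2; row 3: entry -2/3 ≤ 0. Minimum is 9 at row 1 (b leaves); pivot element 2/3.
Divide row 1 by 2/3; eliminate column c from the other rows.
Row 3 update in column RHS: 23 − (-2/3)·9 = 29.

29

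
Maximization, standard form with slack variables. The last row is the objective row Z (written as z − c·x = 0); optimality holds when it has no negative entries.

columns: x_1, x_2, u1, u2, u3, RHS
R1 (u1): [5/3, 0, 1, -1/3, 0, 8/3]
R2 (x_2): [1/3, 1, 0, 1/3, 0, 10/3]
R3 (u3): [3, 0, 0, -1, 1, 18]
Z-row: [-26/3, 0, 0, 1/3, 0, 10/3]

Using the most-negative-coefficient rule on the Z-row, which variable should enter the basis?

Negative Z-row entries: x_1: -26/3.
The most negative is -26/3 in column x_1, so x_1 enters.

x_1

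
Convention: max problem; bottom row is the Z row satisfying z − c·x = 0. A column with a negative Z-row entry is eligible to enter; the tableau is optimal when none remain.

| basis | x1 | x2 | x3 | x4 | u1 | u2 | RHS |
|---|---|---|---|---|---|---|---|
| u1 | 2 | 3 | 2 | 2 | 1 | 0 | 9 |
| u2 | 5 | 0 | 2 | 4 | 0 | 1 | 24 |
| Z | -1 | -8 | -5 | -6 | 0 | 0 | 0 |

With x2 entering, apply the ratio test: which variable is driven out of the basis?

Column x2 entries and ratios — u1: 9/3 = 3; u2: 0 ≤ 0, skip.
Smallest ratio is 3 in the row of u1, so u1 leaves.

u1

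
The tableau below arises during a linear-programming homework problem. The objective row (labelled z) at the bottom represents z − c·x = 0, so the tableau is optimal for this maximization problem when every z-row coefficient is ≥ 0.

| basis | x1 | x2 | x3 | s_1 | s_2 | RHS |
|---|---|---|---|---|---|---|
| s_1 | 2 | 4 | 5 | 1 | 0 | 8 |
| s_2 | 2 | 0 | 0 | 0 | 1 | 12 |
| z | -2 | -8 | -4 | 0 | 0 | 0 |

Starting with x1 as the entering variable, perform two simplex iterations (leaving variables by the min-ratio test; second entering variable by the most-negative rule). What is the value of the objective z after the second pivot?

Ratio test on column x1 — row 1: 8/2 = 4; row 2: 12/2 = 6. Minimum is 4 at row 1 (s_1 leaves); pivot element 2.
Pivot on row 1; the z-row RHS becomes 0 − (-2)·4 = 8.
Next entering variable (most negative z-row entry -4): x2.
Ratio test on column x2 — row 1: 4/2 = 2; row 2: entry -4 ≤ 0. Minimum is 2 at row 1 (x1 leaves); pivot element 2.
After the second pivot the z-row RHS is 8 − (-4)·2 = 16.

16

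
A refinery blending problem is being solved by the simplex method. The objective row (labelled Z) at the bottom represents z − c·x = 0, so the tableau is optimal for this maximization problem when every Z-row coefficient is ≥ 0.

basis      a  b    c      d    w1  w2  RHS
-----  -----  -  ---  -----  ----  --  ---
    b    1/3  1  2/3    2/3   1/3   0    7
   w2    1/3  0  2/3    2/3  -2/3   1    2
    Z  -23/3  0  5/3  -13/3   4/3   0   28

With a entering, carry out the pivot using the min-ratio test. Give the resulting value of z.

Ratio test on column a — row 1: 7/(1/3) = 21; row 2: 2/(1/3) = 6. Minimum is 6 at row 2 (w2 leaves); pivot element 1/3.
Pivot on row 2; the Z-row RHS becomes 28 − (-23/3)·6 = 74.

74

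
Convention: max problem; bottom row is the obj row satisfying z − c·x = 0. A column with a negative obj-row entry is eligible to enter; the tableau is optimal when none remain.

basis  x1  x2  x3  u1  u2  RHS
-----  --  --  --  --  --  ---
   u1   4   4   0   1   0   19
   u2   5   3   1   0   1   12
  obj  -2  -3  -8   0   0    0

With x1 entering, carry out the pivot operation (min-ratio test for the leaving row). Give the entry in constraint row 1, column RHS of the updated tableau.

47/5

Ratio test on column x1 — row 1: 19/4 = 19/4; row 2: 12/5 = 12/5. Minimum is 12/5 at row 2 (u2 leaves); pivot element 5.
Divide row 2 by 5; eliminate column x1 from the other rows.
Row 1 update in column RHS: 19 − 4·(12/5) = 47/5.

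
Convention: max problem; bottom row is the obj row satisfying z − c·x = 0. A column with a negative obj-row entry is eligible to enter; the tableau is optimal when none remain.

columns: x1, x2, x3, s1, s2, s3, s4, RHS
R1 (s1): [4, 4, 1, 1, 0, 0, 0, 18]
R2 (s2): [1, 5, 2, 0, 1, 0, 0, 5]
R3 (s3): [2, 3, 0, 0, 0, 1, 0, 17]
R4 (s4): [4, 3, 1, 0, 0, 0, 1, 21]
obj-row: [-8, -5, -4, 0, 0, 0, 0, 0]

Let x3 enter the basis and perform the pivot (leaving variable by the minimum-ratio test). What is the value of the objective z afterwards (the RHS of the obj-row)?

10

Ratio test on column x3 — row 1: 18/1 = 18; row 2: 5/2 = 5/2; row 3: entry 0 ≤ 0; row 4: 21/1 = 21. Minimum is 5/2 at row 2 (s2 leaves); pivot element 2.
Pivot on row 2; the obj-row RHS becomes 0 − (-4)·(5/2) = 10.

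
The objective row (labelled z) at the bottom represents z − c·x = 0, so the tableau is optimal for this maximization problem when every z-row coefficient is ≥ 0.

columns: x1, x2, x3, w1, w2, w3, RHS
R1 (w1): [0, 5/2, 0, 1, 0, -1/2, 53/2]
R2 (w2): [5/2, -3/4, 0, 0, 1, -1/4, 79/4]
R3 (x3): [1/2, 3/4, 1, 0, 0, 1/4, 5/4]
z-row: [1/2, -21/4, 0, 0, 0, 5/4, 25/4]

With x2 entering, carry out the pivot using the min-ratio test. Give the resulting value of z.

15

Ratio test on column x2 — row 1: (53/2)/(5/2) = 53/5; row 2: entry -3/4 ≤ 0; row 3: (5/4)/(3/4) = 5/3. Minimum is 5/3 at row 3 (x3 leaves); pivot element 3/4.
Pivot on row 3; the z-row RHS becomes 25/4 − (-21/4)·(5/3) = 15.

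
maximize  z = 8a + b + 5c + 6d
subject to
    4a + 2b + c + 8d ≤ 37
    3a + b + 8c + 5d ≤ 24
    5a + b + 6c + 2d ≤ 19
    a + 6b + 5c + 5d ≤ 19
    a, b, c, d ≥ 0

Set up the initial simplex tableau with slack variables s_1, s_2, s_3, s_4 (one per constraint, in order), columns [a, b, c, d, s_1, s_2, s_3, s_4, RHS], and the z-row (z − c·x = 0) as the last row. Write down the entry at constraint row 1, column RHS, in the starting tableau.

The RHS of constraint 1 is b_1 = 37.

37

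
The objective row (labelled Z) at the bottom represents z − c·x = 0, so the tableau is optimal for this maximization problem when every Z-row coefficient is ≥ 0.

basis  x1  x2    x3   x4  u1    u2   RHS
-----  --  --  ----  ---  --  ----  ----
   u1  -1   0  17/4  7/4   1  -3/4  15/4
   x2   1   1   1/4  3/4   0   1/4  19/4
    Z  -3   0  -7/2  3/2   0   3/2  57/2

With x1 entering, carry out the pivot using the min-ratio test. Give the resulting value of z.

171/4

Ratio test on column x1 — row 1: entry -1 ≤ 0; row 2: (19/4)/1 = 19/4. Minimum is 19/4 at row 2 (x2 leaves); pivot element 1.
Pivot on row 2; the Z-row RHS becomes 57/2 − (-3)·(19/4) = 171/4.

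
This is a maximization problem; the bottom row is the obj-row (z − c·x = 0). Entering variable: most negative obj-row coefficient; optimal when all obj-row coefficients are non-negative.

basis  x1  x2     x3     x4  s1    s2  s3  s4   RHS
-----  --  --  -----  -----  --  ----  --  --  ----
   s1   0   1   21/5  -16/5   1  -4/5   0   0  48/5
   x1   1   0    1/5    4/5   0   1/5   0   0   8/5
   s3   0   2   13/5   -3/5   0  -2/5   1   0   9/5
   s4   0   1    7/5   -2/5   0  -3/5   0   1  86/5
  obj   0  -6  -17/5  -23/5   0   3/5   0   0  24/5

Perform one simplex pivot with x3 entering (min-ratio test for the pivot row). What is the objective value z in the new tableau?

Ratio test on column x3 — row 1: (48/5)/(21/5) = 16/7; row 2: (8/5)/(1/5) = 8; row 3: (9/5)/(13/5) = 9/13; row 4: (86/5)/(7/5) = 86/7. Minimum is 9/13 at row 3 (s3 leaves); pivot element 13/5.
Pivot on row 3; the obj-row RHS becomes 24/5 − (-17/5)·(9/13) = 93/13.

93/13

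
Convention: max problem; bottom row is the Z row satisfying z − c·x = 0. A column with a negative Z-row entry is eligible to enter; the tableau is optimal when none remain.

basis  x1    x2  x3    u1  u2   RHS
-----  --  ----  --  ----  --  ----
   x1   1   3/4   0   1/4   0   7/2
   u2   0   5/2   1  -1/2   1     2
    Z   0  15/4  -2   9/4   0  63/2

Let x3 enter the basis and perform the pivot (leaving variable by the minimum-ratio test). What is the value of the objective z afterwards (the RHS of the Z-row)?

Ratio test on column x3 — row 1: entry 0 ≤ 0; row 2: 2/1 = 2. Minimum is 2 at row 2 (u2 leaves); pivot element 1.
Pivot on row 2; the Z-row RHS becomes 63/2 − (-2)·2 = 71/2.

71/2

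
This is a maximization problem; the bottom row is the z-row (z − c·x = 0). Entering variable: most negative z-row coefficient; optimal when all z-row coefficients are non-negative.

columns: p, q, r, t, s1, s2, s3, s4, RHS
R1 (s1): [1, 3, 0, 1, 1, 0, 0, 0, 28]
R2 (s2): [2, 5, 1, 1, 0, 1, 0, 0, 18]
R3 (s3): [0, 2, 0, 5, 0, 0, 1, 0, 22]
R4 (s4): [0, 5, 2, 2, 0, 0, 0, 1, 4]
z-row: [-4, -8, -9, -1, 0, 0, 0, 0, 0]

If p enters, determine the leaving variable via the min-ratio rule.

s2

Column p entries and ratios — s1: 28/1 = 28; s2: 18/2 = 9; s3: 0 ≤ 0, skip; s4: 0 ≤ 0, skip.
Smallest ratio is 9 in the row of s2, so s2 leaves.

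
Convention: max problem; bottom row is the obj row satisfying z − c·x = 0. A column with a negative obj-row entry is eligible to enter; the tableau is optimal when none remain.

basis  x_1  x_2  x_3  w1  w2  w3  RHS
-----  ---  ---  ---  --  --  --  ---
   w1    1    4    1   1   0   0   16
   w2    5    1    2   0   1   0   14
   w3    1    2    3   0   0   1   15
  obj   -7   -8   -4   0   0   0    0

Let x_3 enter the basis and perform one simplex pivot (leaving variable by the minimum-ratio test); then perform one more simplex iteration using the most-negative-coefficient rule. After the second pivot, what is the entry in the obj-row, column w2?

Ratio test on column x_3 — row 1: 16/1 = 16; row 2: 14/2 = 7; row 3: 15/3 = 5. Minimum is 5 at row 3 (w3 leaves); pivot element 3.
Divide row 3 by 3; eliminate column x_3 from the other rows.
Second iteration: most negative obj-row entry is -17/3 in column x_1, so x_1 enters.
Ratio test on column x_1 — row 1: 11/(2/3) = 33/2; row 2: 4/(13/3) = 12/13; row 3: 5/(1/3) = 15. Minimum is 12/13 at row 2 (w2 leaves); pivot element 13/3.
Divide row 2 by 13/3; eliminate column x_1 from the other rows.
After both pivots, the entry at the obj-row, column w2 is 17/13.

17/13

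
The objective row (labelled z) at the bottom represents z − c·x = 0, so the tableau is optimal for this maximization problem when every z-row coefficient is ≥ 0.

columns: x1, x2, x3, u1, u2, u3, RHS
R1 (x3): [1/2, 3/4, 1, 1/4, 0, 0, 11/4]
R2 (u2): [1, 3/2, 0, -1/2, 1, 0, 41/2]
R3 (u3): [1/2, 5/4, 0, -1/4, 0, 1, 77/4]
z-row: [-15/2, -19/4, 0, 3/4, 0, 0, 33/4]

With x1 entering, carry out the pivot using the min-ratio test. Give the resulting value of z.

Ratio test on column x1 — row 1: (11/4)/(1/2) = 11/2; row 2: (41/2)/1 = 41/2; row 3: (77/4)/(1/2) = 77/2. Minimum is 11/2 at row 1 (x3 leaves); pivot element 1/2.
Pivot on row 1; the z-row RHS becomes 33/4 − (-15/2)·(11/2) = 99/2.

99/2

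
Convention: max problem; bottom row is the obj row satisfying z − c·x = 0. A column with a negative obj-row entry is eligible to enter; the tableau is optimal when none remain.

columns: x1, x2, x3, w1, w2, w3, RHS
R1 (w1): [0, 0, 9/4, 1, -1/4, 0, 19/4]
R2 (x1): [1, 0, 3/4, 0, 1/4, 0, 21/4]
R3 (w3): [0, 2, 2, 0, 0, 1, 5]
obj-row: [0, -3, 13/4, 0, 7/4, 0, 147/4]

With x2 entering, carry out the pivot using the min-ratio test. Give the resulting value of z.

Ratio test on column x2 — row 1: entry 0 ≤ 0; row 2: entry 0 ≤ 0; row 3: 5/2 = 5/2. Minimum is 5/2 at row 3 (w3 leaves); pivot element 2.
Pivot on row 3; the obj-row RHS becomes 147/4 − (-3)·(5/2) = 177/4.

177/4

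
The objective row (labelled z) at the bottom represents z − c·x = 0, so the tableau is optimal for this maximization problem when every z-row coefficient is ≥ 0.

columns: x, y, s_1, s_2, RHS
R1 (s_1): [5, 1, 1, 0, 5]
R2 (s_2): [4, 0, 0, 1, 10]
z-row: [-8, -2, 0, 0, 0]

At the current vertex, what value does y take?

0

y is not in the basis, so in the current basic feasible solution y = 0.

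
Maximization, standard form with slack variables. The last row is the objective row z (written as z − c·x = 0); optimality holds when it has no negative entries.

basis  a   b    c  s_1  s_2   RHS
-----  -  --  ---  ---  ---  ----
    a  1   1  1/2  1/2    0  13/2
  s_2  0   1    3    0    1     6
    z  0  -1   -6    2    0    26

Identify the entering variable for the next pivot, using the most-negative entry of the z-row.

Negative z-row entries: b: -1, c: -6.
The most negative is -6 in column c, so c enters.

c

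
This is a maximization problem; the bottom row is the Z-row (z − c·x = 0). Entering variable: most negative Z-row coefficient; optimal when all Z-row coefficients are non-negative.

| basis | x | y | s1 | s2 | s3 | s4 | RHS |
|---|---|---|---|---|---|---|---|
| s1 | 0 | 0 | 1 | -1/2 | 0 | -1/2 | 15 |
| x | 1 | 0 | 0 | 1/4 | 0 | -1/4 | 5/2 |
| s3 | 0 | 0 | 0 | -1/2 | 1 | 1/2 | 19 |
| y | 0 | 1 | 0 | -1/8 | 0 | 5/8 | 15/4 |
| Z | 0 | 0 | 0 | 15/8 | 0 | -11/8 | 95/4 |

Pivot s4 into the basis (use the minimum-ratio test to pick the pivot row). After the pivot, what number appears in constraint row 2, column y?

2/5

Ratio test on column s4 — row 1: entry -1/2 ≤ 0; row 2: entry -1/4 ≤ 0; row 3: 19/(1/2) = 38; row 4: (15/4)/(5/8) = 6. Minimum is 6 at row 4 (y leaves); pivot element 5/8.
Divide row 4 by 5/8; eliminate column s4 from the other rows.
Row 2 update in column y: 0 − (-1/4)·(8/5) = 2/5.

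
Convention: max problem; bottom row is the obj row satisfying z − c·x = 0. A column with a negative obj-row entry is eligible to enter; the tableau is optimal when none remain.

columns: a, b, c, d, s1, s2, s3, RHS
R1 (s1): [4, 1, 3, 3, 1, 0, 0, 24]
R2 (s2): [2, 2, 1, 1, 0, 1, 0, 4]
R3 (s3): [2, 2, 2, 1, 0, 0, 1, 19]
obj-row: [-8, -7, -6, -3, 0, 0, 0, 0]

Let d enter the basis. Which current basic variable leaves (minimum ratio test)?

Column d entries and ratios — s1: 24/3 = 8; s2: 4/1 = 4; s3: 19/1 = 19.
Smallest ratio is 4 in the row of s2, so s2 leaves.

s2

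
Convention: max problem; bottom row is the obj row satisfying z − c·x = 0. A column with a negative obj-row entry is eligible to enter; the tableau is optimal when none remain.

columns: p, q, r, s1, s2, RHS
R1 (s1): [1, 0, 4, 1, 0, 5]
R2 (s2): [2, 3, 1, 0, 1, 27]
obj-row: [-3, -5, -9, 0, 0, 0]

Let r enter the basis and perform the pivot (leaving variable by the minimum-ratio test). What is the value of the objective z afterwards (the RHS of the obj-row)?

45/4

Ratio test on column r — row 1: 5/4 = 5/4; row 2: 27/1 = 27. Minimum is 5/4 at row 1 (s1 leaves); pivot element 4.
Pivot on row 1; the obj-row RHS becomes 0 − (-9)·(5/4) = 45/4.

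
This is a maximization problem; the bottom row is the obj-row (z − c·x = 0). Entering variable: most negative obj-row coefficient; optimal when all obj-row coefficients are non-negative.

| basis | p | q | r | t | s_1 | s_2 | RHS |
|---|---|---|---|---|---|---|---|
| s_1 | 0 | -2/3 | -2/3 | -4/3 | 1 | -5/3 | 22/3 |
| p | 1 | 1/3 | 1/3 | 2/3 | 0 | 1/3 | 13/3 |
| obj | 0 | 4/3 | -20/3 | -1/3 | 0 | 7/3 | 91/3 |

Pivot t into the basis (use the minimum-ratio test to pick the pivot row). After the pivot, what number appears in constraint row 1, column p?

2

Ratio test on column t — row 1: entry -4/3 ≤ 0; row 2: (13/3)/(2/3) = 13/2. Minimum is 13/2 at row 2 (p leaves); pivot element 2/3.
Divide row 2 by 2/3; eliminate column t from the other rows.
Row 1 update in column p: 0 − (-4/3)·(3/2) = 2.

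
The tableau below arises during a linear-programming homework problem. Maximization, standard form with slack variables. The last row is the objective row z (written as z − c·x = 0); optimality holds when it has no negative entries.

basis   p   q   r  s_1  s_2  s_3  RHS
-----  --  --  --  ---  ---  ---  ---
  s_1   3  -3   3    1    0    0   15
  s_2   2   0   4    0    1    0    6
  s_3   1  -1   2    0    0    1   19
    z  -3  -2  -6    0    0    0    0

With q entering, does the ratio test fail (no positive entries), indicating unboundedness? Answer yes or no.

yes

Every constraint-row entry in column q is ≤ 0, so increasing q is unbounded.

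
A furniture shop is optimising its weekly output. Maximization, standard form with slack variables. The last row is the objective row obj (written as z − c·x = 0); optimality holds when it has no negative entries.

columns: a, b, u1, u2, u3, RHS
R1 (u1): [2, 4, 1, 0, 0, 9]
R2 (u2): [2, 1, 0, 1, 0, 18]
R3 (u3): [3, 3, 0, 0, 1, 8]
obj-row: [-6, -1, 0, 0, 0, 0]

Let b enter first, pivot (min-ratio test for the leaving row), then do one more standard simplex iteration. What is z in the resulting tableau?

41/6

Ratio test on column b — row 1: 9/4 = 9/4; row 2: 18/1 = 18; row 3: 8/3 = 8/3. Minimum is 9/4 at row 1 (u1 leaves); pivot element 4.
Pivot on row 1; the obj-row RHS becomes 0 − (-1)·(9/4) = 9/4.
Next entering variable (most negative obj-row entry -11/2): a.
Ratio test on column a — row 1: (9/4)/(1/2) = 9/2; row 2: (63/4)/(3/2) = 21/2; row 3: (5/4)/(3/2) = 5/6. Minimum is 5/6 at row 3 (u3 leaves); pivot element 3/2.
After the second pivot the obj-row RHS is 9/4 − (-11/2)·(5/6) = 41/6.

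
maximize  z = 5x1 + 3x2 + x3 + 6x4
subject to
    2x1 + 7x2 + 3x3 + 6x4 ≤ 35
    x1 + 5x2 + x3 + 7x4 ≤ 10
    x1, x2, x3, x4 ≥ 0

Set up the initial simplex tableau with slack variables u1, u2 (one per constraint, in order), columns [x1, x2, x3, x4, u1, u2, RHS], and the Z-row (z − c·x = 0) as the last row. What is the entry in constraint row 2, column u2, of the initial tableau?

1

Slack u2 belongs to constraint 2; its column is the unit vector e_2, so the entry in row 2 is 1.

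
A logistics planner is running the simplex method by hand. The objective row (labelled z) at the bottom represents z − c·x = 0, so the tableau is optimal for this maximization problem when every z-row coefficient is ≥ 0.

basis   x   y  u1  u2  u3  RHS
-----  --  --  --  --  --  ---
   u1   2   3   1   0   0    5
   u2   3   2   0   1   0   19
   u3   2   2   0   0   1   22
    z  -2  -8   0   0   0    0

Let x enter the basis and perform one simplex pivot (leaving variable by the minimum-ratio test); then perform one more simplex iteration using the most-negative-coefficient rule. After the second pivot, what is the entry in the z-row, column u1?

Ratio test on column x — row 1: 5/2 = 5/2; row 2: 19/3 = 19/3; row 3: 22/2 = 11. Minimum is 5/2 at row 1 (u1 leaves); pivot element 2.
Divide row 1 by 2; eliminate column x from the other rows.
Second iteration: most negative z-row entry is -5 in column y, so y enters.
Ratio test on column y — row 1: (5/2)/(3/2) = 5/3; row 2: entry -5/2 ≤ 0; row 3: entry -1 ≤ 0. Minimum is 5/3 at row 1 (x leaves); pivot element 3/2.
Divide row 1 by 3/2; eliminate column y from the other rows.
After both pivots, the entry at the z-row, column u1 is 8/3.

8/3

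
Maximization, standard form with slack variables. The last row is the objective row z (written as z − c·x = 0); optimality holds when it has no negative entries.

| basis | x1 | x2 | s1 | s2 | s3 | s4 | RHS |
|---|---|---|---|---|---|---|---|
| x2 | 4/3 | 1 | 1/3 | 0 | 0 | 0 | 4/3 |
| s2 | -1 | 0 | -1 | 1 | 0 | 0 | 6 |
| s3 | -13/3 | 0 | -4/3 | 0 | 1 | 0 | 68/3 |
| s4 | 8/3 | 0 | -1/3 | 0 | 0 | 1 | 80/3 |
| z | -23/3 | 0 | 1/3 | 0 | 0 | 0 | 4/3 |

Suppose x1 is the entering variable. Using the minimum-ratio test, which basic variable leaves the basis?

x2

Column x1 entries and ratios — x2: (4/3)/(4/3) = 1; s2: -1 ≤ 0, skip; s3: -13/3 ≤ 0, skip; s4: (80/3)/(8/3) = 10.
Smallest ratio is 1 in the row of x2, so x2 leaves.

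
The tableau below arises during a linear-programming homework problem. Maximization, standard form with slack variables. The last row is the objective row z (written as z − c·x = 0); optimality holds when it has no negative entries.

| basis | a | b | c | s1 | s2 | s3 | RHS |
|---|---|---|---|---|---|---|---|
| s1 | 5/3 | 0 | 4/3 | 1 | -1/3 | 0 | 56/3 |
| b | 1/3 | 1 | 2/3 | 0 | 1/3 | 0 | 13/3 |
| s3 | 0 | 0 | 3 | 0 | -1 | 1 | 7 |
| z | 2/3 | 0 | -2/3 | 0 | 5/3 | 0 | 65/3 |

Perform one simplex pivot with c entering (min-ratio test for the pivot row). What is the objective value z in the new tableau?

Ratio test on column c — row 1: (56/3)/(4/3) = 14; row 2: (13/3)/(2/3) = 13/2; row 3: 7/3 = 7/3. Minimum is 7/3 at row 3 (s3 leaves); pivot element 3.
Pivot on row 3; the z-row RHS becomes 65/3 − (-2/3)·(7/3) = 209/9.

209/9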